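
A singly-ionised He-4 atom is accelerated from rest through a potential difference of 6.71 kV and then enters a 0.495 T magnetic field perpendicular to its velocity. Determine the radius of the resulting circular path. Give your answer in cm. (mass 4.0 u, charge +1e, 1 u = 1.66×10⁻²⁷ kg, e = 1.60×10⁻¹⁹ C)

The kinetic energy gained is K = qV = (1×1.60×10^-19)(6710) = 1.07×10^-15 J.
v = √(2K/m) = 5.69×10^5 m/s.
r = mv/(qB) = (6.64×10^-27)(5.69×10^5) / [(1×1.60×10^-19)(0.495)] = 0.0477 m.

r ≈ 4.77 cm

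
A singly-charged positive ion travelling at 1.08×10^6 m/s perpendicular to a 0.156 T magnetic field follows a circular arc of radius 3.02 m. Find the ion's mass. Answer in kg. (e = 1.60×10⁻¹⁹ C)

qvB = mv²/r ⇒ m = qBr/v.
m = (1×1.60×10^-19)(0.156)(3.02) / (1.08×10^6) = 6.98×10^-26 kg.

m ≈ 6.98×10^-26 kg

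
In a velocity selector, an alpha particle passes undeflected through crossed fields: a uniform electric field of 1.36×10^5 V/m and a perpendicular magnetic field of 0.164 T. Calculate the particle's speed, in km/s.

For zero net force, qE = qvB, so v = E/B.
v = (1.36×10^5) / (0.164) = 8.29×10^5 m/s.

v ≈ 829 km/s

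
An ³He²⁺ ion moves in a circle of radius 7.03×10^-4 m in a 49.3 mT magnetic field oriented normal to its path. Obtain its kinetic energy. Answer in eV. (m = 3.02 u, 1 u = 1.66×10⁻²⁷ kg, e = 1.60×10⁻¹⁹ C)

v = qBr/m = (2×1.60×10^-19)(0.0493)(7.03×10^-4) / (5.01×10^-27) = 2210 m/s.
K = ½mv² = 0.5·(5.01×10^-27)·(2210)² = 1.23×10^-20 J = 0.0767 eV.

K ≈ 0.0767 eV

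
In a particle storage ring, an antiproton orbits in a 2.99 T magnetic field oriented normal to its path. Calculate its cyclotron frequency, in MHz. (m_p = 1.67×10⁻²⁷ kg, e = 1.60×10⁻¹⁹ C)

f ≈ 45.6 MHz

f = qB/(2πm) = (1×1.60×10^-19)(2.99) / [2π(1.67×10^-27)] = 4.56×10^7 Hz.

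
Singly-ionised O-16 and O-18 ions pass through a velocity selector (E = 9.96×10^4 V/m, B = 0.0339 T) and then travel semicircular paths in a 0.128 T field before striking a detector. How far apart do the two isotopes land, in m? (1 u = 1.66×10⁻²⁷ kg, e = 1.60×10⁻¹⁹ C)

Both emerge at v = E/B₁ = 2.94×10^6 m/s.
r = mv/(qB₂), so r₁ = 3.810 m and r₂ = 4.287 m, giving Δr = 0.476 m.
After a semicircle each ion lands a diameter 2r from the entry slit, so the separation is 2Δr = 0.953 m.

Δd ≈ 0.953 m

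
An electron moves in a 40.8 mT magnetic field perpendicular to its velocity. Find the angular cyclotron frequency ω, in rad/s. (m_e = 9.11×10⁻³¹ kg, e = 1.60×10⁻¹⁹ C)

ω = qB/m = (1×1.60×10^-19)(0.0408) / (9.11×10^-31) = 7.17×10^9 rad/s.

ω ≈ 7.17×10^9 rad/s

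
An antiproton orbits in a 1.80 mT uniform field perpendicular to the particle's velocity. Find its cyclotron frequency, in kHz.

f = qB/(2πm) = (1×1.60×10^-19)(1.80×10^-3) / [2π(1.67×10^-27)] = 2.74×10^4 Hz.

f ≈ 27.4 kHz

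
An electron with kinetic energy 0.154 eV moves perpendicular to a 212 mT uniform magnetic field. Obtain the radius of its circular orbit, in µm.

Convert the energy: K = 0.154 eV = 2.46×10^-20 J.
v = √(2K/m) = √(2·2.46×10^-20/9.11×10^-31) = 2.33×10^5 m/s.
r = mv/(qB) = (9.11×10^-31)(2.33×10^5) / [(1×1.60×10^-19)(0.212)] = 6.25×10^-6 m.

r ≈ 6.25 µm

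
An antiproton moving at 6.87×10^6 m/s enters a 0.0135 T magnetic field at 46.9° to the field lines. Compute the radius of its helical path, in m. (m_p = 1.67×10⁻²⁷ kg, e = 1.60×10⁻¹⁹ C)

r ≈ 3.88 m

Only the perpendicular component v⊥ = v sin46.9° = 5.02×10^6 m/s is bent by the field.
r = m v⊥ /(qB) = (1.67×10^-27)(5.02×10^6) / [(1×1.60×10^-19)(0.0135)] = 3.88 m.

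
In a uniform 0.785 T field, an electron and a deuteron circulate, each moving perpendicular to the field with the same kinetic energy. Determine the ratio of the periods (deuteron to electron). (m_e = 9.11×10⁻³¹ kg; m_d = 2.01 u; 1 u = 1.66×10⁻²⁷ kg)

ratio ≈ 3660

T = 2πm/(qB) is independent of speed, so T₂/T₁ = (m₂/q₂)/(m₁/q₁).
T_{deuteron}/T_{electron} = (3.34×10^-27/1e) / (9.11×10^-31/1e) = 3660.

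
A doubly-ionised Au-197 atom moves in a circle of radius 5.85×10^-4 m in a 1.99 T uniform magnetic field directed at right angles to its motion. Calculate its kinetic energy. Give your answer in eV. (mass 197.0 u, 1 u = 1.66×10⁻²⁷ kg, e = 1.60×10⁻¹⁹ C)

K ≈ 1.33 eV

v = qBr/m = (2×1.60×10^-19)(1.99)(5.85×10^-4) / (3.27×10^-25) = 1140 m/s.
K = ½mv² = 0.5·(3.27×10^-25)·(1140)² = 2.12×10^-19 J = 1.33 eV.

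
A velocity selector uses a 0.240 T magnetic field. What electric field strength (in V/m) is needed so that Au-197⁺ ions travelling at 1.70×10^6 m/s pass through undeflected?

qE = qvB ⇒ E = vB = (1.70×10^6)(0.240) = 4.08×10^5 V/m.

E ≈ 4.08×10^5 V/m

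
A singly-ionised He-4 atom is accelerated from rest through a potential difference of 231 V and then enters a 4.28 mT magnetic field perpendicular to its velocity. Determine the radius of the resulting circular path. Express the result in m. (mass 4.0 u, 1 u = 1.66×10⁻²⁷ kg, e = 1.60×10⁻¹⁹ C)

The kinetic energy gained is K = qV = (1×1.60×10^-19)(231) = 3.70×10^-17 J.
v = √(2K/m) = 1.06×10^5 m/s.
r = mv/(qB) = (6.64×10^-27)(1.06×10^5) / [(1×1.60×10^-19)(4.28×10^-3)] = 1.02 m.

r ≈ 1.02 m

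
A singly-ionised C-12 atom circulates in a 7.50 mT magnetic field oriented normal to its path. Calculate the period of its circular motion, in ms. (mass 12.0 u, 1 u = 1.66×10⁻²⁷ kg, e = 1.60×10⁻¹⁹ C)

T ≈ 0.104 ms

The cyclotron period is independent of speed: T = 2πm/(qB).
T = 2π(1.99×10^-26) / [(1×1.60×10^-19)(7.50×10^-3)] = 1.04×10^-4 s.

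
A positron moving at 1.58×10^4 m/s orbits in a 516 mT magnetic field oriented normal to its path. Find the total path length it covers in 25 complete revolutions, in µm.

L ≈ 27.4 µm

r = mv/(qB) = 1.74×10^-7 m, so one revolution covers 2πr = 1.10×10^-6 m.
In 25 revolutions: L = 25·2πr = 2.74×10^-5 m.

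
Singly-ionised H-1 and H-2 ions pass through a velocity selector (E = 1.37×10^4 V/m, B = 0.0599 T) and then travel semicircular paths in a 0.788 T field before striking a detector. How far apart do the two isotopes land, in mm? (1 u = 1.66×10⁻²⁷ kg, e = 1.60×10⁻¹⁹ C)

Both emerge at v = E/B₁ = 2.29×10^5 m/s.
r = mv/(qB₂), so r₁ = 3.01×10^-3 m and r₂ = 6.02×10^-3 m, giving Δr = 3.01×10^-3 m.
After a semicircle each ion lands a diameter 2r from the entry slit, so the separation is 2Δr = 6.02×10^-3 m.

Δd ≈ 6.02 mm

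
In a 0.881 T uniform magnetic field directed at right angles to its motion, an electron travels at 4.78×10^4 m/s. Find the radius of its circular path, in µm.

r ≈ 0.309 µm

The magnetic force provides the centripetal force: qvB = mv²/r, so r = mv/(qB).
r = (9.11×10^-31 kg)(4.78×10^4 m/s) / [(1×1.60×10^-19 C)(0.881 T)] = 3.09×10^-7 m.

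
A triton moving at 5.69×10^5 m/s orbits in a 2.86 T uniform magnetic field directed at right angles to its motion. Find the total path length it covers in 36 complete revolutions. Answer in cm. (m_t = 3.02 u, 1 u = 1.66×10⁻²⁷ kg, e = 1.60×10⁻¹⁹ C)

r = mv/(qB) = 6.23×10^-3 m, so one revolution covers 2πr = 0.0392 m.
In 36 revolutions: L = 36·2πr = 1.41 m.

L ≈ 141 cm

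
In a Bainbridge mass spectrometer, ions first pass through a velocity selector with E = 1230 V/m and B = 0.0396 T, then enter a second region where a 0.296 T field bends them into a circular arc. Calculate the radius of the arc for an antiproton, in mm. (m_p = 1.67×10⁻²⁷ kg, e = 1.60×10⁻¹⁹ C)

The selector passes v = E/B = 1230/0.0396 = 3.11×10^4 m/s.
In the deflection region, r = mv/(qB₂) = (1.67×10^-27)(3.11×10^4) / [(1×1.60×10^-19)(0.296)] = 1.10×10^-3 m.

r ≈ 1.10 mm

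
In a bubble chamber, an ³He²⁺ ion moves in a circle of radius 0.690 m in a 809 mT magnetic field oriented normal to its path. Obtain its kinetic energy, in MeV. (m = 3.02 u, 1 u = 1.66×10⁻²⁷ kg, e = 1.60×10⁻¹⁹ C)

v = qBr/m = (2×1.60×10^-19)(0.809)(0.690) / (5.01×10^-27) = 3.56×10^7 m/s.
K = ½mv² = 0.5·(5.01×10^-27)·(3.56×10^7)² = 3.18×10^-12 J = 19.9 MeV.

K ≈ 19.9 MeV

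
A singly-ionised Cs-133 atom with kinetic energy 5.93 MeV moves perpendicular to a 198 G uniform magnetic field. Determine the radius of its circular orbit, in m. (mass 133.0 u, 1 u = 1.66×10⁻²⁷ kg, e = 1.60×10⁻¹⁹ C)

r ≈ 204 m

Convert the energy: K = 5.93 MeV = 9.49×10^-13 J.
v = √(2K/m) = √(2·9.49×10^-13/2.21×10^-25) = 2.93×10^6 m/s.
r = mv/(qB) = (2.21×10^-25)(2.93×10^6) / [(1×1.60×10^-19)(0.0198)] = 204 m.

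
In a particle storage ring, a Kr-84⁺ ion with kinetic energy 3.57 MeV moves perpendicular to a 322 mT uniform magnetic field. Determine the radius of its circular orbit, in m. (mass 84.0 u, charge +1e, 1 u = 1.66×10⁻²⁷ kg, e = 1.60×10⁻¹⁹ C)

Convert the energy: K = 3.57 MeV = 5.71×10^-13 J.
v = √(2K/m) = √(2·5.71×10^-13/1.39×10^-25) = 2.86×10^6 m/s.
r = mv/(qB) = (1.39×10^-25)(2.86×10^6) / [(1×1.60×10^-19)(0.322)] = 7.75 m.

r ≈ 7.75 m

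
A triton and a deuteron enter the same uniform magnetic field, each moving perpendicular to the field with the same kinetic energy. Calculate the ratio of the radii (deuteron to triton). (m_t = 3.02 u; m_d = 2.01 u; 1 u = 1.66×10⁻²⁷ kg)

ratio ≈ 0.816

r = √(2mK)/(qB) ⇒ at equal K, r ∝ √m/q.
r_{deuteron}/r_{triton} = 0.816.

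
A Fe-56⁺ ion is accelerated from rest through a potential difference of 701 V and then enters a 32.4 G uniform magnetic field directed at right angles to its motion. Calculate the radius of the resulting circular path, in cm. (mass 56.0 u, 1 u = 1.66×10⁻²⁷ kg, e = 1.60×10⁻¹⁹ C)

r ≈ 881 cm

The kinetic energy gained is K = qV = (1×1.60×10^-19)(701) = 1.12×10^-16 J.
v = √(2K/m) = 4.91×10^4 m/s.
r = mv/(qB) = (9.30×10^-26)(4.91×10^4) / [(1×1.60×10^-19)(3.24×10^-3)] = 8.81 m.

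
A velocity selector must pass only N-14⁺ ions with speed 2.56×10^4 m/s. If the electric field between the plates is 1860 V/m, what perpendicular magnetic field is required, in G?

qE = qvB ⇒ B = E/v = (1860) / (2.56×10^4) = 0.0727 T.

B ≈ 727 G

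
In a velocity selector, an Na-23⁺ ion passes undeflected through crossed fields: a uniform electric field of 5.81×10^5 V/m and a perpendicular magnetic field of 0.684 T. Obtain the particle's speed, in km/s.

v ≈ 849 km/s

For zero net force, qE = qvB, so v = E/B.
v = (5.81×10^5) / (0.684) = 8.49×10^5 m/s.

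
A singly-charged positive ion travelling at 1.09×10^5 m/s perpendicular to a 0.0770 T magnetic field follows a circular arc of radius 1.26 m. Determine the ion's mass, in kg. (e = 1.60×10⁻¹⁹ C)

m ≈ 1.42×10^-25 kg

qvB = mv²/r ⇒ m = qBr/v.
m = (1×1.60×10^-19)(0.0770)(1.26) / (1.09×10^5) = 1.42×10^-25 kg.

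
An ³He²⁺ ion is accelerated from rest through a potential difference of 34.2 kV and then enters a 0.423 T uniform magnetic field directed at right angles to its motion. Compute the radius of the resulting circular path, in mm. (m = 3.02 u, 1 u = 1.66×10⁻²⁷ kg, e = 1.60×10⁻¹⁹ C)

r ≈ 77.4 mm

The kinetic energy gained is K = qV = (2×1.60×10^-19)(3.42×10^4) = 1.09×10^-14 J.
v = √(2K/m) = 2.09×10^6 m/s.
r = mv/(qB) = (5.01×10^-27)(2.09×10^6) / [(2×1.60×10^-19)(0.423)] = 0.0774 m.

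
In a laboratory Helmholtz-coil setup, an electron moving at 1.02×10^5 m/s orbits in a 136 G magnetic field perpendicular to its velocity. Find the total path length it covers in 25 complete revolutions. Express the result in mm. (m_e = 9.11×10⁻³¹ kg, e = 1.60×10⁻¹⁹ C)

L ≈ 6.71 mm

r = mv/(qB) = 4.27×10^-5 m, so one revolution covers 2πr = 2.68×10^-4 m.
In 25 revolutions: L = 25·2πr = 6.71×10^-3 m.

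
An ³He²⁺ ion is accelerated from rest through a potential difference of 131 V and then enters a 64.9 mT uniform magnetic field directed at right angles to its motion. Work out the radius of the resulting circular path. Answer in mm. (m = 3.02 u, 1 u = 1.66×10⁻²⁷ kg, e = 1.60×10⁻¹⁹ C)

The kinetic energy gained is K = qV = (2×1.60×10^-19)(131) = 4.19×10^-17 J.
v = √(2K/m) = 1.29×10^5 m/s.
r = mv/(qB) = (5.01×10^-27)(1.29×10^5) / [(2×1.60×10^-19)(0.0649)] = 0.0312 m.

r ≈ 31.2 mm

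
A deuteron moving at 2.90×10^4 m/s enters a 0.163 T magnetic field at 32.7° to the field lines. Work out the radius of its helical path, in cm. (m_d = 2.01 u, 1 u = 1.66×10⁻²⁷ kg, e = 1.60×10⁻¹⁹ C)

Only the perpendicular component v⊥ = v sin32.7° = 1.57×10^4 m/s is bent by the field.
r = m v⊥ /(qB) = (3.34×10^-27)(1.57×10^4) / [(1×1.60×10^-19)(0.163)] = 2.00×10^-3 m.

r ≈ 0.200 cm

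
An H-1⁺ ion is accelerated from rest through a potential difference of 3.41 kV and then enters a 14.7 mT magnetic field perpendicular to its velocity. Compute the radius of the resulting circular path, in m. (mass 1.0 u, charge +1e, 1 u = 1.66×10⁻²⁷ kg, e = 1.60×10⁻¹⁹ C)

The kinetic energy gained is K = qV = (1×1.60×10^-19)(3410) = 5.46×10^-16 J.
v = √(2K/m) = 8.11×10^5 m/s.
r = mv/(qB) = (1.66×10^-27)(8.11×10^5) / [(1×1.60×10^-19)(0.0147)] = 0.572 m.

r ≈ 0.572 m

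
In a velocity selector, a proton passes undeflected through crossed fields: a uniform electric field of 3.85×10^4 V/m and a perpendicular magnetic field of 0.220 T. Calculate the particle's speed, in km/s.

v ≈ 175 km/s

For zero net force, qE = qvB, so v = E/B.
v = (3.85×10^4) / (0.220) = 1.75×10^5 m/s.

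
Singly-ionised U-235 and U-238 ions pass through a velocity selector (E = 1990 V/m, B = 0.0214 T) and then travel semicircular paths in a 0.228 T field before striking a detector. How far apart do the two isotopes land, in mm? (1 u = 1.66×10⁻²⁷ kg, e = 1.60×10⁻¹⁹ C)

Δd ≈ 25.4 mm

Both emerge at v = E/B₁ = 9.30×10^4 m/s.
r = mv/(qB₂), so r₁ = 0.99440 m and r₂ = 1.0071 m, giving Δr = 0.0127 m.
After a semicircle each ion lands a diameter 2r from the entry slit, so the separation is 2Δr = 0.0254 m.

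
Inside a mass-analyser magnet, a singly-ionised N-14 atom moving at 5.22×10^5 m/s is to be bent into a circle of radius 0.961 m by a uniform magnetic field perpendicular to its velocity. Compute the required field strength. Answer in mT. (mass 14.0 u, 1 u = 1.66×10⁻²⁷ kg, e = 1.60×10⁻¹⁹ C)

B ≈ 78.9 mT

qvB = mv²/r gives B = mv/(qr).
B = (2.32×10^-26)(5.22×10^5) / [(1×1.60×10^-19)(0.961)] = 0.0789 T.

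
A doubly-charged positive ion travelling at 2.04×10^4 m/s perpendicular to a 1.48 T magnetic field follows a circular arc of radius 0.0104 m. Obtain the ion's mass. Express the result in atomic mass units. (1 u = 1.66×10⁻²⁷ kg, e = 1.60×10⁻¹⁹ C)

m ≈ 145 u

qvB = mv²/r ⇒ m = qBr/v.
m = (2×1.60×10^-19)(1.48)(0.0104) / (2.04×10^4) = 2.41×10^-25 kg = 145 u.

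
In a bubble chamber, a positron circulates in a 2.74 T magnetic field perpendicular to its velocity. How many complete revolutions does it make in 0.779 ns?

T = 2πm/(qB) = 2π(9.11×10^-31) / [(1×1.60×10^-19)(2.74)] = 1.3057×10^-11 s.
N = t/T = 7.79×10^-10 / 1.3057×10^-11 ≈ 59.66, so 59 complete revolutions.

N = 59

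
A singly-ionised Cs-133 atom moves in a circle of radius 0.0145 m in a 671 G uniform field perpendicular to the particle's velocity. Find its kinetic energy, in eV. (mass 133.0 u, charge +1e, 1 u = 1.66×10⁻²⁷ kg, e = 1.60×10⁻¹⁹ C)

K ≈ 0.343 eV

v = qBr/m = (1×1.60×10^-19)(0.0671)(0.0145) / (2.21×10^-25) = 705 m/s.
K = ½mv² = 0.5·(2.21×10^-25)·(705)² = 5.49×10^-20 J = 0.343 eV.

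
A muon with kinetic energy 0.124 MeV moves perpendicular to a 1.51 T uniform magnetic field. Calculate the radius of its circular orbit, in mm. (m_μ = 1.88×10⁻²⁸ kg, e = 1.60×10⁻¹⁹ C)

Convert the energy: K = 0.124 MeV = 1.98×10^-14 J.
v = √(2K/m) = √(2·1.98×10^-14/1.88×10^-28) = 1.45×10^7 m/s.
r = mv/(qB) = (1.88×10^-28)(1.45×10^7) / [(1×1.60×10^-19)(1.51)] = 0.0113 m.

r ≈ 11.3 mm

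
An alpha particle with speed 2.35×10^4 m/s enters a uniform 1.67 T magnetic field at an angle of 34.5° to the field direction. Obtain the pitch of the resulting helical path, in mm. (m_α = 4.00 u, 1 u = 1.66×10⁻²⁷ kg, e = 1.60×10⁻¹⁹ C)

The velocity component along B is v∥ = v cos34.5° = 1.94×10^4 m/s.
The cyclotron period T = 2πm/(qB) = 7.81×10^-8 s is set by m, q, B alone.
Pitch = v∥·T = (1.94×10^4)(7.81×10^-8) = 1.51×10^-3 m.

pitch ≈ 1.51 mm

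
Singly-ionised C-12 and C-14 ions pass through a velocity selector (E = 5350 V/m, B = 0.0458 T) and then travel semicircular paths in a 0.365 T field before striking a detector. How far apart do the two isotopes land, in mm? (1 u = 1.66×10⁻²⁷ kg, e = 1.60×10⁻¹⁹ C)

Δd ≈ 13.3 mm

Both emerge at v = E/B₁ = 1.17×10^5 m/s.
r = mv/(qB₂), so r₁ = 0.03984 m and r₂ = 0.04648 m, giving Δr = 6.64×10^-3 m.
After a semicircle each ion lands a diameter 2r from the entry slit, so the separation is 2Δr = 0.0133 m.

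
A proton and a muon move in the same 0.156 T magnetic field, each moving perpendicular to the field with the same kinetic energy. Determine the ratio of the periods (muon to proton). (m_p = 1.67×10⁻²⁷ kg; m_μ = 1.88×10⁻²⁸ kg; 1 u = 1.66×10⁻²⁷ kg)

T = 2πm/(qB) is independent of speed, so T₂/T₁ = (m₂/q₂)/(m₁/q₁).
T_{muon}/T_{proton} = (1.88×10^-28/1e) / (1.67×10^-27/1e) = 0.113.

ratio ≈ 0.113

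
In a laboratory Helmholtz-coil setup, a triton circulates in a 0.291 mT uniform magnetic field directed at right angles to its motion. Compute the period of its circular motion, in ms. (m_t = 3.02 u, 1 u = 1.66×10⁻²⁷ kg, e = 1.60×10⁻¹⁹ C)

The cyclotron period is independent of speed: T = 2πm/(qB).
T = 2π(5.01×10^-27) / [(1×1.60×10^-19)(2.91×10^-4)] = 6.77×10^-4 s.

T ≈ 0.677 ms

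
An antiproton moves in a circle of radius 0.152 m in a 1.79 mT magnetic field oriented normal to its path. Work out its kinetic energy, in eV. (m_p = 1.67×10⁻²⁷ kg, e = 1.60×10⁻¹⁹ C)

K ≈ 3.55 eV

v = qBr/m = (1×1.60×10^-19)(1.79×10^-3)(0.152) / (1.67×10^-27) = 2.61×10^4 m/s.
K = ½mv² = 0.5·(1.67×10^-27)·(2.61×10^4)² = 5.67×10^-19 J = 3.55 eV.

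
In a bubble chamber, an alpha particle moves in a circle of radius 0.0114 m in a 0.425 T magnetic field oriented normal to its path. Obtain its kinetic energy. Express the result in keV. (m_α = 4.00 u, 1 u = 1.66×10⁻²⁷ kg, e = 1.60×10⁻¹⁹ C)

K ≈ 1.13 keV

v = qBr/m = (2×1.60×10^-19)(0.425)(0.0114) / (6.64×10^-27) = 2.33×10^5 m/s.
K = ½mv² = 0.5·(6.64×10^-27)·(2.33×10^5)² = 1.81×10^-16 J = 1.13 keV.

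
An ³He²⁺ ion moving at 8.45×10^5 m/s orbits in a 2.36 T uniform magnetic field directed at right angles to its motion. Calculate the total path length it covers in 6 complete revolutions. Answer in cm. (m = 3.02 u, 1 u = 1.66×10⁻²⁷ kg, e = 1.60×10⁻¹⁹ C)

L ≈ 21.1 cm

r = mv/(qB) = 5.61×10^-3 m, so one revolution covers 2πr = 0.0352 m.
In 6 revolutions: L = 6·2πr = 0.211 m.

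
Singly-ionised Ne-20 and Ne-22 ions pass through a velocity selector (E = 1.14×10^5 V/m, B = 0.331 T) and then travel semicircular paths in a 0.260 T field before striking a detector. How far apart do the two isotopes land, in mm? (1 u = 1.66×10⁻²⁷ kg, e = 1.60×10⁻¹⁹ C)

Both emerge at v = E/B₁ = 3.44×10^5 m/s.
r = mv/(qB₂), so r₁ = 0.2749 m and r₂ = 0.3024 m, giving Δr = 0.0275 m.
After a semicircle each ion lands a diameter 2r from the entry slit, so the separation is 2Δr = 0.0550 m.

Δd ≈ 55.0 mm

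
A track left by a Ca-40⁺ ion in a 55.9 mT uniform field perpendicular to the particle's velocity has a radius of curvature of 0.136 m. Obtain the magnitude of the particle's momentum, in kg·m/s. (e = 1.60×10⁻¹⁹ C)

Since qvB = mv²/r, the momentum p = mv = qBr.
p = (1×1.60×10^-19)(0.0559)(0.136) = 1.22×10^-21 kg·m/s.

p ≈ 1.22×10^-21 kg·m/s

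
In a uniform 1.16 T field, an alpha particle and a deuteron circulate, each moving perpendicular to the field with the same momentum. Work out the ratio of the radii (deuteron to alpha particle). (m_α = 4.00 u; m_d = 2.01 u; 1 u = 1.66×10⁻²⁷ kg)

r = p/(qB) ⇒ at equal p, r ∝ 1/q.
r_{deuteron}/r_{alpha particle} = 2.00.

ratio ≈ 2.00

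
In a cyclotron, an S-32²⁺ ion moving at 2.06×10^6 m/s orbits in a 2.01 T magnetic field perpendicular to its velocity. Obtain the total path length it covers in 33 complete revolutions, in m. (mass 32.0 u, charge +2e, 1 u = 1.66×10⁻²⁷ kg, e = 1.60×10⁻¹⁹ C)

L ≈ 35.3 m

r = mv/(qB) = 0.170 m, so one revolution covers 2πr = 1.07 m.
In 33 revolutions: L = 33·2πr = 35.3 m.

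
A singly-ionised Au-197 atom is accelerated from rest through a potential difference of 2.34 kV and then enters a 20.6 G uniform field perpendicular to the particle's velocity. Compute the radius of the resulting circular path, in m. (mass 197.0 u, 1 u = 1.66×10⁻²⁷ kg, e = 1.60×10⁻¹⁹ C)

r ≈ 47.5 m

The kinetic energy gained is K = qV = (1×1.60×10^-19)(2340) = 3.74×10^-16 J.
v = √(2K/m) = 4.79×10^4 m/s.
r = mv/(qB) = (3.27×10^-25)(4.79×10^4) / [(1×1.60×10^-19)(2.06×10^-3)] = 47.5 m.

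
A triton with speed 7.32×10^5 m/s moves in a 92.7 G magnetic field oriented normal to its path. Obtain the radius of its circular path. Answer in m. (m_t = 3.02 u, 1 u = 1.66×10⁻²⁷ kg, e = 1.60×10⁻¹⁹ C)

r ≈ 2.47 m

The magnetic force provides the centripetal force: qvB = mv²/r, so r = mv/(qB).
r = (5.01×10^-27 kg)(7.32×10^5 m/s) / [(1×1.60×10^-19 C)(9.27×10^-3 T)] = 2.47 m.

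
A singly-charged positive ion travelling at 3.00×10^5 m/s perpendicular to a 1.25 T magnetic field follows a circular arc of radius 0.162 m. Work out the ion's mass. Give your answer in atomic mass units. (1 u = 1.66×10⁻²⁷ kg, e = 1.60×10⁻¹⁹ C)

m ≈ 65.1 u

qvB = mv²/r ⇒ m = qBr/v.
m = (1×1.60×10^-19)(1.25)(0.162) / (3.00×10^5) = 1.08×10^-25 kg = 65.1 u.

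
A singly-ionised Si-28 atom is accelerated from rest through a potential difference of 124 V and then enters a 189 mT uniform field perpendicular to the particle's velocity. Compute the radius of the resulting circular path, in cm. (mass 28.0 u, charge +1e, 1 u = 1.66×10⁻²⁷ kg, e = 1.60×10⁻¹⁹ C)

The kinetic energy gained is K = qV = (1×1.60×10^-19)(124) = 1.98×10^-17 J.
v = √(2K/m) = 2.92×10^4 m/s.
r = mv/(qB) = (4.65×10^-26)(2.92×10^4) / [(1×1.60×10^-19)(0.189)] = 0.0449 m.

r ≈ 4.49 cm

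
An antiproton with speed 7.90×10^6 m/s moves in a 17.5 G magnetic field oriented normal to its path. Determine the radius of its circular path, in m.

The magnetic force provides the centripetal force: qvB = mv²/r, so r = mv/(qB).
r = (1.67×10^-27 kg)(7.90×10^6 m/s) / [(1×1.60×10^-19 C)(1.75×10^-3 T)] = 47.1 m.

r ≈ 47.1 m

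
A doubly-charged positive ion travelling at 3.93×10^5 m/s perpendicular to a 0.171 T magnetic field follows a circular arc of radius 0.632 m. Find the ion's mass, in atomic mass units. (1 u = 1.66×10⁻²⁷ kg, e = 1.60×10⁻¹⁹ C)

m ≈ 53.0 u

qvB = mv²/r ⇒ m = qBr/v.
m = (2×1.60×10^-19)(0.171)(0.632) / (3.93×10^5) = 8.80×10^-26 kg = 53.0 u.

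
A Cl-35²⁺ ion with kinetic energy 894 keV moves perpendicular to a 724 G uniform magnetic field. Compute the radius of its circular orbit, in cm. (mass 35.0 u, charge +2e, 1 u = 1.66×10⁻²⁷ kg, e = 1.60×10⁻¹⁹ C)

r ≈ 556 cm

Convert the energy: K = 894 keV = 1.43×10^-13 J.
v = √(2K/m) = √(2·1.43×10^-13/5.81×10^-26) = 2.22×10^6 m/s.
r = mv/(qB) = (5.81×10^-26)(2.22×10^6) / [(2×1.60×10^-19)(0.0724)] = 5.56 m.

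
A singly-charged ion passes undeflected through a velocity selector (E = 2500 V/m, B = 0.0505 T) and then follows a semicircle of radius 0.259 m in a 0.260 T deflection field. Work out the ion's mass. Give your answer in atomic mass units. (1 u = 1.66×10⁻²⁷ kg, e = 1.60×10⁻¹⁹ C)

m ≈ 131 u

v = E/B₁ = 4.95×10^4 m/s.
From r = mv/(qB₂), m = qB₂r/v = (1×1.60×10^-19)(0.260)(0.259) / (4.95×10^4) = 2.18×10^-25 kg.
In atomic mass units: m = 2.18×10^-25 / 1.66×10^-27 = 131 u.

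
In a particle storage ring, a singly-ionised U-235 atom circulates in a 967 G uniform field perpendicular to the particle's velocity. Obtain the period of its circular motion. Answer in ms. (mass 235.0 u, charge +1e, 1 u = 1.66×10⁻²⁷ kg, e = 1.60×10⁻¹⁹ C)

T ≈ 0.158 ms

The cyclotron period is independent of speed: T = 2πm/(qB).
T = 2π(3.90×10^-25) / [(1×1.60×10^-19)(0.0967)] = 1.58×10^-4 s.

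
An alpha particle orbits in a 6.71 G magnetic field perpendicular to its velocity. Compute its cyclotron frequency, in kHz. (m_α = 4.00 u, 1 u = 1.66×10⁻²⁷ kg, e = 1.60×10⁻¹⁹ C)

f = qB/(2πm) = (2×1.60×10^-19)(6.71×10^-4) / [2π(6.64×10^-27)] = 5150 Hz.

f ≈ 5.15 kHz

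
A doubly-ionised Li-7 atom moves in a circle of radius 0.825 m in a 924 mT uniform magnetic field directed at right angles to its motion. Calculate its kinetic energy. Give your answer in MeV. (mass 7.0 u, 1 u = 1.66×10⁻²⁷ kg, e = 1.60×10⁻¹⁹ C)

v = qBr/m = (2×1.60×10^-19)(0.924)(0.825) / (1.16×10^-26) = 2.10×10^7 m/s.
K = ½mv² = 0.5·(1.16×10^-26)·(2.10×10^7)² = 2.56×10^-12 J = 16.0 MeV.

K ≈ 16.0 MeV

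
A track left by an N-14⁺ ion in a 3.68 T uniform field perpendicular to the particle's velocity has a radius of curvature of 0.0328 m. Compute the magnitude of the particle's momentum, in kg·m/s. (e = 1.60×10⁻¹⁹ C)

p ≈ 1.93×10^-20 kg·m/s

Since qvB = mv²/r, the momentum p = mv = qBr.
p = (1×1.60×10^-19)(3.68)(0.0328) = 1.93×10^-20 kg·m/s.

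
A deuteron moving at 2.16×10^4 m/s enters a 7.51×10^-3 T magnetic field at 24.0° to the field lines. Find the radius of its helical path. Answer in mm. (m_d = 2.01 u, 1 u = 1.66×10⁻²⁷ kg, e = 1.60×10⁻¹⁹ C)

r ≈ 24.4 mm

Only the perpendicular component v⊥ = v sin24.0° = 8790 m/s is bent by the field.
r = m v⊥ /(qB) = (3.34×10^-27)(8790) / [(1×1.60×10^-19)(7.51×10^-3)] = 0.0244 m.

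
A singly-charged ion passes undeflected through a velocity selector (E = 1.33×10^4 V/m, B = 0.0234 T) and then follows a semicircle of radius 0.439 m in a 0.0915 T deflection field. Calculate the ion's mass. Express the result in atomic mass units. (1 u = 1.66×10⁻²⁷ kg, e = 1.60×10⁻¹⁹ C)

m ≈ 6.81 u

v = E/B₁ = 5.68×10^5 m/s.
From r = mv/(qB₂), m = qB₂r/v = (1×1.60×10^-19)(0.0915)(0.439) / (5.68×10^5) = 1.13×10^-26 kg.
In atomic mass units: m = 1.13×10^-26 / 1.66×10^-27 = 6.81 u.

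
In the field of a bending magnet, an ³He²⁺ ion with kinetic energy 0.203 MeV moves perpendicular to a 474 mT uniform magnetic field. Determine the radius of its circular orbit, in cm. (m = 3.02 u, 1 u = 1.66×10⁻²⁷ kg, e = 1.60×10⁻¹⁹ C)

r ≈ 11.9 cm

Convert the energy: K = 0.203 MeV = 3.25×10^-14 J.
v = √(2K/m) = √(2·3.25×10^-14/5.01×10^-27) = 3.60×10^6 m/s.
r = mv/(qB) = (5.01×10^-27)(3.60×10^6) / [(2×1.60×10^-19)(0.474)] = 0.119 m.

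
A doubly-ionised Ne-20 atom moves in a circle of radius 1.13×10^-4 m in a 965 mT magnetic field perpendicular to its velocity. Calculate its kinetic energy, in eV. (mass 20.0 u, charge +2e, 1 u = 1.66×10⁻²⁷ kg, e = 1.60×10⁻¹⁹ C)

K ≈ 0.115 eV

v = qBr/m = (2×1.60×10^-19)(0.965)(1.13×10^-4) / (3.32×10^-26) = 1050 m/s.
K = ½mv² = 0.5·(3.32×10^-26)·(1050)² = 1.83×10^-20 J = 0.115 eV.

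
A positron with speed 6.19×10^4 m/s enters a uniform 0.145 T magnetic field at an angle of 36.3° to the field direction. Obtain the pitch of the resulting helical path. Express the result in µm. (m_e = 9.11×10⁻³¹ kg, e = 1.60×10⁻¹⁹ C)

pitch ≈ 12.3 µm

The velocity component along B is v∥ = v cos36.3° = 4.99×10^4 m/s.
The cyclotron period T = 2πm/(qB) = 2.47×10^-10 s is set by m, q, B alone.
Pitch = v∥·T = (4.99×10^4)(2.47×10^-10) = 1.23×10^-5 m.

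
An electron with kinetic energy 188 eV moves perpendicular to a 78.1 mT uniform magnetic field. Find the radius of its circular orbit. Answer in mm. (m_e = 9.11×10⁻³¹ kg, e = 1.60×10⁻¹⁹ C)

Convert the energy: K = 188 eV = 3.01×10^-17 J.
v = √(2K/m) = √(2·3.01×10^-17/9.11×10^-31) = 8.13×10^6 m/s.
r = mv/(qB) = (9.11×10^-31)(8.13×10^6) / [(1×1.60×10^-19)(0.0781)] = 5.92×10^-4 m.

r ≈ 0.592 mm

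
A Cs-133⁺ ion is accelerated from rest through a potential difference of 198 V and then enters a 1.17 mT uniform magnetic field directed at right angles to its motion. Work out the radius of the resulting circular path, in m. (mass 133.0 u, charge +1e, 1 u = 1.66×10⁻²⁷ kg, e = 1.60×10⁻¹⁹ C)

The kinetic energy gained is K = qV = (1×1.60×10^-19)(198) = 3.17×10^-17 J.
v = √(2K/m) = 1.69×10^4 m/s.
r = mv/(qB) = (2.21×10^-25)(1.69×10^4) / [(1×1.60×10^-19)(1.17×10^-3)] = 20.0 m.

r ≈ 20.0 m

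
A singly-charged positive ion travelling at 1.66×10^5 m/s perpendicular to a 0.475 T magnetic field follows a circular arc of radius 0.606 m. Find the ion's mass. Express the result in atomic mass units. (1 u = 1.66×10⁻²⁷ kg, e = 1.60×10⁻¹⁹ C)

qvB = mv²/r ⇒ m = qBr/v.
m = (1×1.60×10^-19)(0.475)(0.606) / (1.66×10^5) = 2.77×10^-25 kg = 167 u.

m ≈ 167 u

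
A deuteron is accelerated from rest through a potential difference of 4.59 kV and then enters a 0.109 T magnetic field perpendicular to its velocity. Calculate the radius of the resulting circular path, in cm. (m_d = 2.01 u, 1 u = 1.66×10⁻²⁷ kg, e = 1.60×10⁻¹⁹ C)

The kinetic energy gained is K = qV = (1×1.60×10^-19)(4590) = 7.34×10^-16 J.
v = √(2K/m) = 6.63×10^5 m/s.
r = mv/(qB) = (3.34×10^-27)(6.63×10^5) / [(1×1.60×10^-19)(0.109)] = 0.127 m.

r ≈ 12.7 cm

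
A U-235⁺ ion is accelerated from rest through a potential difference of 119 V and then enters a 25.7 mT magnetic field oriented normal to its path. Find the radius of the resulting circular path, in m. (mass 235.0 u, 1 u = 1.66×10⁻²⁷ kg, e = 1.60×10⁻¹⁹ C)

The kinetic energy gained is K = qV = (1×1.60×10^-19)(119) = 1.90×10^-17 J.
v = √(2K/m) = 9880 m/s.
r = mv/(qB) = (3.90×10^-25)(9880) / [(1×1.60×10^-19)(0.0257)] = 0.937 m.

r ≈ 0.937 m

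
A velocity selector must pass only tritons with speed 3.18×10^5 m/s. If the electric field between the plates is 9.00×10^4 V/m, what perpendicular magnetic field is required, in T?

B ≈ 0.283 T

qE = qvB ⇒ B = E/v = (9.00×10^4) / (3.18×10^5) = 0.283 T.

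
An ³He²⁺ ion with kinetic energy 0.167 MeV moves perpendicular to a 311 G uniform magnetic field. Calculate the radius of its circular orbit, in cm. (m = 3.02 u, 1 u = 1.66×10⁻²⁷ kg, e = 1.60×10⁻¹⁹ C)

r ≈ 164 cm

Convert the energy: K = 0.167 MeV = 2.67×10^-14 J.
v = √(2K/m) = √(2·2.67×10^-14/5.01×10^-27) = 3.26×10^6 m/s.
r = mv/(qB) = (5.01×10^-27)(3.26×10^6) / [(2×1.60×10^-19)(0.0311)] = 1.64 m.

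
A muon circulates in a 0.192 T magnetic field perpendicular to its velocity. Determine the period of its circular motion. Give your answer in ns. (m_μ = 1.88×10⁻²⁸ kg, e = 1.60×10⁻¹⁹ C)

The cyclotron period is independent of speed: T = 2πm/(qB).
T = 2π(1.88×10^-28) / [(1×1.60×10^-19)(0.192)] = 3.85×10^-8 s.

T ≈ 38.5 ns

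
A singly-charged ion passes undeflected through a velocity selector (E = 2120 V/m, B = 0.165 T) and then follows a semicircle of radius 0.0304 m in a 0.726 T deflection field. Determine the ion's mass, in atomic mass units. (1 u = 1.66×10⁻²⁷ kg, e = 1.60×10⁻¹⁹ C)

m ≈ 166 u

v = E/B₁ = 1.28×10^4 m/s.
From r = mv/(qB₂), m = qB₂r/v = (1×1.60×10^-19)(0.726)(0.0304) / (1.28×10^4) = 2.75×10^-25 kg.
In atomic mass units: m = 2.75×10^-25 / 1.66×10^-27 = 166 u.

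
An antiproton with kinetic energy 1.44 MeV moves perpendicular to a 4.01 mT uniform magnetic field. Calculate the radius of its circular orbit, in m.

Convert the energy: K = 1.44 MeV = 2.30×10^-13 J.
v = √(2K/m) = √(2·2.30×10^-13/1.67×10^-27) = 1.66×10^7 m/s.
r = mv/(qB) = (1.67×10^-27)(1.66×10^7) / [(1×1.60×10^-19)(4.01×10^-3)] = 43.2 m.

r ≈ 43.2 m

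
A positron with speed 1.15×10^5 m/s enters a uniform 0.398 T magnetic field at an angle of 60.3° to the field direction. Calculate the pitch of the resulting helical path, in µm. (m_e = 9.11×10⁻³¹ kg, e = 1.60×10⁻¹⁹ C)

The velocity component along B is v∥ = v cos60.3° = 5.70×10^4 m/s.
The cyclotron period T = 2πm/(qB) = 8.99×10^-11 s is set by m, q, B alone.
Pitch = v∥·T = (5.70×10^4)(8.99×10^-11) = 5.12×10^-6 m.

pitch ≈ 5.12 µm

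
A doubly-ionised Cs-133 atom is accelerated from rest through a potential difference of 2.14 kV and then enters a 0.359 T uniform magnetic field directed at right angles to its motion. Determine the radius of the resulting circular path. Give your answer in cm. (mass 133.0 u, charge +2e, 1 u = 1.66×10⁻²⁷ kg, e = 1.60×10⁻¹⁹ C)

The kinetic energy gained is K = qV = (2×1.60×10^-19)(2140) = 6.85×10^-16 J.
v = √(2K/m) = 7.88×10^4 m/s.
r = mv/(qB) = (2.21×10^-25)(7.88×10^4) / [(2×1.60×10^-19)(0.359)] = 0.151 m.

r ≈ 15.1 cm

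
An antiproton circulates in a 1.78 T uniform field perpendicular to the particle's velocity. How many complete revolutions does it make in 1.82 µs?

N = 49

T = 2πm/(qB) = 2π(1.67×10^-27) / [(1×1.60×10^-19)(1.78)] = 3.6843×10^-8 s.
N = t/T = 1.82×10^-6 / 3.6843×10^-8 ≈ 49.40, so 49 complete revolutions.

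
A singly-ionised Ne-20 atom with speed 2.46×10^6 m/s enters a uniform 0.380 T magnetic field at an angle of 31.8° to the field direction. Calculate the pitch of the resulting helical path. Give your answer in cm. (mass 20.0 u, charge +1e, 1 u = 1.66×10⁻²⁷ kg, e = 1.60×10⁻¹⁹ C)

The velocity component along B is v∥ = v cos31.8° = 2.09×10^6 m/s.
The cyclotron period T = 2πm/(qB) = 3.43×10^-6 s is set by m, q, B alone.
Pitch = v∥·T = (2.09×10^6)(3.43×10^-6) = 7.17 m.

pitch ≈ 717 cm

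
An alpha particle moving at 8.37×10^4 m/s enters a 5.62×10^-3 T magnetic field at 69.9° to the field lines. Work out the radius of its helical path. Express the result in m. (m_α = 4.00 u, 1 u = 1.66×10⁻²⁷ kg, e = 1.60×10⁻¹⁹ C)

Only the perpendicular component v⊥ = v sin69.9° = 7.86×10^4 m/s is bent by the field.
r = m v⊥ /(qB) = (6.64×10^-27)(7.86×10^4) / [(2×1.60×10^-19)(5.62×10^-3)] = 0.290 m.

r ≈ 0.290 m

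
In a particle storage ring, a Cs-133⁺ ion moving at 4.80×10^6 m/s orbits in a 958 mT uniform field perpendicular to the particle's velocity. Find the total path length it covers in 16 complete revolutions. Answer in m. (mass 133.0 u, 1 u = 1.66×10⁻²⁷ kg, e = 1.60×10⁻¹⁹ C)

L ≈ 695 m

r = mv/(qB) = 6.91 m, so one revolution covers 2πr = 43.4 m.
In 16 revolutions: L = 16·2πr = 695 m.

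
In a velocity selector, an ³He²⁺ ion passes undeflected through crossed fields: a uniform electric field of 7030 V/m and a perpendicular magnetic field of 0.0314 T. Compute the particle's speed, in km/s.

v ≈ 224 km/s

For zero net force, qE = qvB, so v = E/B.
v = (7030) / (0.0314) = 2.24×10^5 m/s.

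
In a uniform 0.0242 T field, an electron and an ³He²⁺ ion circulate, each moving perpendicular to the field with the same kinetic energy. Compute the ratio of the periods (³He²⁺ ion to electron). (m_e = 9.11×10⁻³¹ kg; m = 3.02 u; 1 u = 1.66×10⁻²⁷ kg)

ratio ≈ 2750

T = 2πm/(qB) is independent of speed, so T₂/T₁ = (m₂/q₂)/(m₁/q₁).
T_{³He²⁺ ion}/T_{electron} = (5.01×10^-27/2e) / (9.11×10^-31/1e) = 2750.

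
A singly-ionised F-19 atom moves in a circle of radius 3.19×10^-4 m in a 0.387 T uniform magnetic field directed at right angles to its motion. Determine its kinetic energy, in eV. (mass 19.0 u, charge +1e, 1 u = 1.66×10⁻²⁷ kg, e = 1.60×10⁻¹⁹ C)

K ≈ 0.0387 eV

v = qBr/m = (1×1.60×10^-19)(0.387)(3.19×10^-4) / (3.15×10^-26) = 626 m/s.
K = ½mv² = 0.5·(3.15×10^-26)·(626)² = 6.19×10^-21 J = 0.0387 eV.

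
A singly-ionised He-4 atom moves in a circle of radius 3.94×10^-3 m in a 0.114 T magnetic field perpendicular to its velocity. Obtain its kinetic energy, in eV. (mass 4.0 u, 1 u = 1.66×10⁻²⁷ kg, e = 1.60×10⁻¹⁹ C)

K ≈ 2.43 eV

v = qBr/m = (1×1.60×10^-19)(0.114)(3.94×10^-3) / (6.64×10^-27) = 1.08×10^4 m/s.
K = ½mv² = 0.5·(6.64×10^-27)·(1.08×10^4)² = 3.89×10^-19 J = 2.43 eV.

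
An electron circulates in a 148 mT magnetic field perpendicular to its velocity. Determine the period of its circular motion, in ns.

T ≈ 0.242 ns

The cyclotron period is independent of speed: T = 2πm/(qB).
T = 2π(9.11×10^-31) / [(1×1.60×10^-19)(0.148)] = 2.42×10^-10 s.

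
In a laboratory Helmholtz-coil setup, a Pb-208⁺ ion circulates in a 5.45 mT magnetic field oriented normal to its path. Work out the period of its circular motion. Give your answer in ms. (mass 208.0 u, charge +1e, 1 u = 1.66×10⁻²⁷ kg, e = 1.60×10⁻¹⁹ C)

The cyclotron period is independent of speed: T = 2πm/(qB).
T = 2π(3.45×10^-25) / [(1×1.60×10^-19)(5.45×10^-3)] = 2.49×10^-3 s.

T ≈ 2.49 ms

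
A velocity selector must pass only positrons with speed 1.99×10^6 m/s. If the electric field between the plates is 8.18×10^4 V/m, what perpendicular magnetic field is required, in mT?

B ≈ 41.1 mT

qE = qvB ⇒ B = E/v = (8.18×10^4) / (1.99×10^6) = 0.0411 T.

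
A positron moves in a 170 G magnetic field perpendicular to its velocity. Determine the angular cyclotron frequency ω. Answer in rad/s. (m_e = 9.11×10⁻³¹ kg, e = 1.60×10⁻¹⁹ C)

ω = qB/m = (1×1.60×10^-19)(0.0170) / (9.11×10^-31) = 2.99×10^9 rad/s.

ω ≈ 2.99×10^9 rad/s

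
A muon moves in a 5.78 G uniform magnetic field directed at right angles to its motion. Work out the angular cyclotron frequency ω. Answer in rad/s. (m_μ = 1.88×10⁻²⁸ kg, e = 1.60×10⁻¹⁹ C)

ω = qB/m = (1×1.60×10^-19)(5.78×10^-4) / (1.88×10^-28) = 4.92×10^5 rad/s.

ω ≈ 4.92×10^5 rad/s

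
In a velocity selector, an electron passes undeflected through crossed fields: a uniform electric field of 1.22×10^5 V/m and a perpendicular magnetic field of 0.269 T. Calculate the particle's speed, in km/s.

v ≈ 454 km/s

For zero net force, qE = qvB, so v = E/B.
v = (1.22×10^5) / (0.269) = 4.54×10^5 m/s.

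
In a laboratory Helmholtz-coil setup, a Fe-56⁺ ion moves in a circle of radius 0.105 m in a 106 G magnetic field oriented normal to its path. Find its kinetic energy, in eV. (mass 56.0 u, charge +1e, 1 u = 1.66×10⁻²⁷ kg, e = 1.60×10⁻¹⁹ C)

K ≈ 1.07 eV

v = qBr/m = (1×1.60×10^-19)(0.0106)(0.105) / (9.30×10^-26) = 1920 m/s.
K = ½mv² = 0.5·(9.30×10^-26)·(1920)² = 1.71×10^-19 J = 1.07 eV.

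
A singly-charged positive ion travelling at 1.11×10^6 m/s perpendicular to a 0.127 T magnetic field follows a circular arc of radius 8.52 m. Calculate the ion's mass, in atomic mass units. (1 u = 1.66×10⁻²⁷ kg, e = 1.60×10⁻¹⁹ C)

m ≈ 94.0 u

qvB = mv²/r ⇒ m = qBr/v.
m = (1×1.60×10^-19)(0.127)(8.52) / (1.11×10^6) = 1.56×10^-25 kg = 94.0 u.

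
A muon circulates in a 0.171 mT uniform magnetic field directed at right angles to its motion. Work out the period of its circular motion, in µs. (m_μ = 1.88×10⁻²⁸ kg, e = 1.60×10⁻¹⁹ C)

T ≈ 43.2 µs

The cyclotron period is independent of speed: T = 2πm/(qB).
T = 2π(1.88×10^-28) / [(1×1.60×10^-19)(1.71×10^-4)] = 4.32×10^-5 s.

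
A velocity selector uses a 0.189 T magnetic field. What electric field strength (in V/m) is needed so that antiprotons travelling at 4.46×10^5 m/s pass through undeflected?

qE = qvB ⇒ E = vB = (4.46×10^5)(0.189) = 8.43×10^4 V/m.

E ≈ 8.43×10^4 V/m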